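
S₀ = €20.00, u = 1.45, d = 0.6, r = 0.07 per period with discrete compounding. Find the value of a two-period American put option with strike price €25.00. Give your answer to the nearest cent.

Risk-neutral probability p = (1 + 0.07 − 0.6)/(1.45 − 0.6) = 0.4700/0.8500 = 0.5529
Terminal stock prices: S_uu = 42.05, S_ud = 17.4, S_dd = 7.2
Terminal payoffs (K − S): max(-17.05, 0) = 0, max(7.6, 0) = 7.6, max(17.8, 0) = 17.8
Node u (S = 29): continuation = 1/1.07·[0.5529·0.0000 + 0.4471·7.6000] = 3.1754; exercise value = 0.0000 ≤ continuation, so V_u = 3.1754
Node d (S = 12): continuation = 1/1.07·[0.5529·7.6000 + 0.4471·17.8000] = 11.3645; exercise value = 13.0000 > continuation, so V_d = 13.0000 (exercise)
Node 0 (S = 20): continuation = 1/1.07·[0.5529·3.1754 + 0.4471·13.0000] = 7.0725; exercise value = 5.0000 ≤ continuation, so V_0 = 7.0725

€7.07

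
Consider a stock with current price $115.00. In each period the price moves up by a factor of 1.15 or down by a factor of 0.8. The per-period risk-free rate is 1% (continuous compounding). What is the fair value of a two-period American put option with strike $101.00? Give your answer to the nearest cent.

Risk-neutral probability p = (e^0.01 − 0.8)/(1.15 − 0.8) = 0.2101/0.3500 = 0.6001
Terminal stock prices: S_uu = 152.1, S_ud = 105.8, S_dd = 73.6
Terminal payoffs (K − S): max(-51.09, 0) = 0, max(-4.8, 0) = 0, max(27.4, 0) = 27.4
Node u (S = 132.2): continuation = e^(−0.01)·[0.6001·0.0000 + 0.3999·0.0000] = 0.0000; exercise value = 0.0000 ≤ continuation, so V_u = 0.0000
Node d (S = 92): continuation = e^(−0.01)·[0.6001·0.0000 + 0.3999·27.4000] = 10.8471; exercise value = 9.0000 ≤ continuation, so V_d = 10.8471
Node 0 (S = 115): continuation = e^(−0.01)·[0.6001·0.0000 + 0.3999·10.8471] = 4.2941; exercise value = 0.0000 ≤ continuation, so V_0 = 4.2941

$4.29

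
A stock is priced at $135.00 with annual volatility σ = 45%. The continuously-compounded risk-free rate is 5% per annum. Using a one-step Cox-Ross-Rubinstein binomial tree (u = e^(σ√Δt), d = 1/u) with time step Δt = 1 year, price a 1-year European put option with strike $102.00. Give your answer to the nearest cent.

CRR parameters: u = e^(σ√Δt) = e^(0.45·√1) = 1.5683, d = 1/u = 0.6376
Per-period rate: rΔt = 0.05·1 = 0.05, so R = e^0.05 = 1.0513
Risk-neutral probability p = (e^0.05 − 0.6376)/(1.5683 − 0.6376) = 0.4136/0.9307 = 0.4445
Terminal stock prices: S_u = 211.7, S_d = 86.08
Terminal payoffs (K − S): max(-109.7, 0) = 0, max(15.92, 0) = 15.92
Node 0 (S = 135): V_0 = e^(−0.05)·[0.4445·0.0000 + 0.5555·15.9202] = 8.4131

$8.41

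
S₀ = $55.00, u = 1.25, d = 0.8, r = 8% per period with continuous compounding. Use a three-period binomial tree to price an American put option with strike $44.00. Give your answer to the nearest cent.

Risk-neutral probability p = (e^0.08 − 0.8)/(1.25 − 0.8) = 0.2833/0.4500 = 0.6295
Terminal stock prices: S_uuu = 107.4, S_uud = 68.75, S_udd = 44, S_ddd = 28.16
Terminal payoffs (K − S): max(-63.42, 0) = 0, max(-24.75, 0) = 0, max(0, 0) = 0, max(15.84, 0) = 15.84
Node uu (S = 85.94): continuation = e^(−0.08)·[0.6295·0.0000 + 0.3705·0.0000] = 0.0000; exercise value = 0.0000 ≤ continuation, so V_uu = 0.0000
Node ud (S = 55): continuation = e^(−0.08)·[0.6295·0.0000 + 0.3705·0.0000] = 0.0000; exercise value = 0.0000 ≤ continuation, so V_ud = 0.0000
Node dd (S = 35.2): continuation = e^(−0.08)·[0.6295·0.0000 + 0.3705·15.8400] = 5.4171; exercise value = 8.8000 > continuation, so V_dd = 8.8000 (exercise)
Node u (S = 68.75): continuation = e^(−0.08)·[0.6295·0.0000 + 0.3705·0.0000] = 0.0000; exercise value = 0.0000 ≤ continuation, so V_u = 0.0000
Node d (S = 44): continuation = e^(−0.08)·[0.6295·0.0000 + 0.3705·8.8000] = 3.0095; exercise value = 0.0000 ≤ continuation, so V_d = 3.0095
Node 0 (S = 55): continuation = e^(−0.08)·[0.6295·0.0000 + 0.3705·3.0095] = 1.0292; exercise value = 0.0000 ≤ continuation, so V_0 = 1.0292

$1.03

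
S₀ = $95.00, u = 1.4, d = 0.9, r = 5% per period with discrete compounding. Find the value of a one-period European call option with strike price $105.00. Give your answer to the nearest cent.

Risk-neutral probability p = (1 + 0.05 − 0.9)/(1.4 − 0.9) = 0.1500/0.5000 = 0.3000
Terminal stock prices: S_u = 133, S_d = 85.5
Terminal payoffs (S − K): max(28, 0) = 28, max(-19.5, 0) = 0
Node 0 (S = 95): V_0 = 1/1.05·[0.3000·28.0000 + 0.7000·0.0000] = 8.0000

$8.00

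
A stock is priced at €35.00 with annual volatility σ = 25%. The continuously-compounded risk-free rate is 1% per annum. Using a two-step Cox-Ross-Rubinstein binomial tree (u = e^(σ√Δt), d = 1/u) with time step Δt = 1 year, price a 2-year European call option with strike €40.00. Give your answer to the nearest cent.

CRR parameters: u = e^(σ√Δt) = e^(0.25·√1) = 1.2840, d = 1/u = 0.7788
Per-period rate: rΔt = 0.01·1 = 0.01, so R = e^0.01 = 1.0101
Risk-neutral probability p = (e^0.01 − 0.7788)/(1.2840 − 0.7788) = 0.2312/0.5052 = 0.4577
Terminal stock prices: S_uu = 57.71, S_ud = 35, S_dd = 21.23
Terminal payoffs (S − K): max(17.71, 0) = 17.71, max(-5, 0) = 0, max(-18.77, 0) = 0
Node u (S = 44.94): V_u = e^(−0.01)·[0.4577·17.7052 + 0.5423·0.0000] = 8.0233
Node d (S = 27.26): V_d = e^(−0.01)·[0.4577·0.0000 + 0.5423·0.0000] = 0.0000
Node 0 (S = 35): V_0 = e^(−0.01)·[0.4577·8.0233 + 0.5423·0.0000] = 3.6359

€3.64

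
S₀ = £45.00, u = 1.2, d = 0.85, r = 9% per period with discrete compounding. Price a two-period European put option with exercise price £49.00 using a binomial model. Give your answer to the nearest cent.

Risk-neutral probability p = (1 + 0.09 − 0.85)/(1.2 − 0.85) = 0.2400/0.3500 = 0.6857
Terminal stock prices: S_uu = 64.8, S_ud = 45.9, S_dd = 32.51
Terminal payoffs (K − S): max(-15.8, 0) = 0, max(3.1, 0) = 3.1, max(16.49, 0) = 16.49
Node u (S = 54): V_u = 1/1.09·[0.6857·0.0000 + 0.3143·3.1000] = 0.8938
Node d (S = 38.25): V_d = 1/1.09·[0.6857·3.1000 + 0.3143·16.4875] = 6.7041
Node 0 (S = 45): V_0 = 1/1.09·[0.6857·0.8938 + 0.3143·6.7041] = 2.4953

£2.50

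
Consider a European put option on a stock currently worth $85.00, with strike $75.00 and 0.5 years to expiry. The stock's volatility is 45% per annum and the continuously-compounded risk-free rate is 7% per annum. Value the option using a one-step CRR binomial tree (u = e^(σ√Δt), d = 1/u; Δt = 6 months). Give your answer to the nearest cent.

CRR parameters: u = e^(σ√Δt) = e^(0.45·√0.5) = 1.3746, d = 1/u = 0.7275
Per-period rate: rΔt = 0.07·0.5 = 0.035, so R = e^0.035 = 1.0356
Risk-neutral probability p = (e^0.035 − 0.7275)/(1.3746 − 0.7275) = 0.3082/0.6472 = 0.4762
Terminal stock prices: S_u = 116.8, S_d = 61.83
Terminal payoffs (K − S): max(-41.85, 0) = 0, max(13.17, 0) = 13.17
Node 0 (S = 85): V_0 = e^(−0.035)·[0.4762·0.0000 + 0.5238·13.1660] = 6.6598

$6.66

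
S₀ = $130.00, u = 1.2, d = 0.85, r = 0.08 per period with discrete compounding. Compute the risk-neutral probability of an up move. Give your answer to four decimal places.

Risk-neutral probability p = (1 + 0.08 − 0.85)/(1.2 − 0.85) = 0.2300/0.3500 = 0.6571

p = 0.6571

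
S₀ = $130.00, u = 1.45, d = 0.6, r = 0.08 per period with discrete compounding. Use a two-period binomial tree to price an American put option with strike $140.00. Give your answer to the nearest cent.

Risk-neutral probability p = (1 + 0.08 − 0.6)/(1.45 − 0.6) = 0.4800/0.8500 = 0.5647
Terminal stock prices: S_uu = 273.3, S_ud = 113.1, S_dd = 46.8
Terminal payoffs (K − S): max(-133.3, 0) = 0, max(26.9, 0) = 26.9, max(93.2, 0) = 93.2
Node u (S = 188.5): continuation = 1/1.08·[0.5647·0.0000 + 0.4353·26.9000] = 10.8420; exercise value = 0.0000 ≤ continuation, so V_u = 10.8420
Node d (S = 78): continuation = 1/1.08·[0.5647·26.9000 + 0.4353·93.2000] = 51.6296; exercise value = 62.0000 > continuation, so V_d = 62.0000 (exercise)
Node 0 (S = 130): continuation = 1/1.08·[0.5647·10.8420 + 0.4353·62.0000] = 30.6582; exercise value = 10.0000 ≤ continuation, so V_0 = 30.6582

$30.66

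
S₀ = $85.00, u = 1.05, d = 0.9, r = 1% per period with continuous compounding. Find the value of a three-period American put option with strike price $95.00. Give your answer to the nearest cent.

$10.00

Risk-neutral probability p = (e^0.01 − 0.9)/(1.05 − 0.9) = 0.1101/0.1500 = 0.7337
Terminal stock prices: S_uuu = 98.4, S_uud = 84.34, S_udd = 72.29, S_ddd = 61.97
Terminal payoffs (K − S): max(-3.398, 0) = 0, max(10.66, 0) = 10.66, max(22.71, 0) = 22.71, max(33.03, 0) = 33.03
Node uu (S = 93.71): continuation = e^(−0.01)·[0.7337·0.0000 + 0.2663·10.6587] = 2.8105; exercise value = 1.2875 ≤ continuation, so V_uu = 2.8105
Node ud (S = 80.33): continuation = e^(−0.01)·[0.7337·10.6587 + 0.2663·22.7075] = 13.7297; exercise value = 14.6750 > continuation, so V_ud = 14.6750 (exercise)
Node dd (S = 68.85): continuation = e^(−0.01)·[0.7337·22.7075 + 0.2663·33.0350] = 25.2047; exercise value = 26.1500 > continuation, so V_dd = 26.1500 (exercise)
Node u (S = 89.25): continuation = e^(−0.01)·[0.7337·2.8105 + 0.2663·14.6750] = 5.9110; exercise value = 5.7500 ≤ continuation, so V_u = 5.9110
Node d (S = 76.5): continuation = e^(−0.01)·[0.7337·14.6750 + 0.2663·26.1500] = 17.5547; exercise value = 18.5000 > continuation, so V_d = 18.5000 (exercise)
Node 0 (S = 85): continuation = e^(−0.01)·[0.7337·5.9110 + 0.2663·18.5000] = 9.1717; exercise value = 10.0000 > continuation, so V_0 = 10.0000 (exercise)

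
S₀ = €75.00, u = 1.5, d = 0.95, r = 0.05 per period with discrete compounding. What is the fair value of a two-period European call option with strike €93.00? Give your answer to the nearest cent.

Risk-neutral probability p = (1 + 0.05 − 0.95)/(1.5 − 0.95) = 0.1000/0.5500 = 0.1818
Terminal stock prices: S_uu = 168.8, S_ud = 106.9, S_dd = 67.69
Terminal payoffs (S − K): max(75.75, 0) = 75.75, max(13.88, 0) = 13.88, max(-25.31, 0) = 0
Node u (S = 112.5): V_u = 1/1.05·[0.1818·75.7500 + 0.8182·13.8750] = 23.9286
Node d (S = 71.25): V_d = 1/1.05·[0.1818·13.8750 + 0.8182·0.0000] = 2.4026
Node 0 (S = 75): V_0 = 1/1.05·[0.1818·23.9286 + 0.8182·2.4026] = 6.0156

€6.02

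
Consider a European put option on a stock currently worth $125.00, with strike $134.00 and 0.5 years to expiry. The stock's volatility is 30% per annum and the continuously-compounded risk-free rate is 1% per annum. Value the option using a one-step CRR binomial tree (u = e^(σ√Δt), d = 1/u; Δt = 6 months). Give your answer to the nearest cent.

CRR parameters: u = e^(σ√Δt) = e^(0.3·√0.5) = 1.2363, d = 1/u = 0.8089
Per-period rate: rΔt = 0.01·0.5 = 0.005, so R = e^0.005 = 1.0050
Risk-neutral probability p = (e^0.005 − 0.8089)/(1.2363 − 0.8089) = 0.1962/0.4275 = 0.4589
Terminal stock prices: S_u = 154.5, S_d = 101.1
Terminal payoffs (K − S): max(-20.54, 0) = 0, max(32.89, 0) = 32.89
Node 0 (S = 125): V_0 = e^(−0.005)·[0.4589·0.0000 + 0.5411·32.8928] = 17.7098

$17.71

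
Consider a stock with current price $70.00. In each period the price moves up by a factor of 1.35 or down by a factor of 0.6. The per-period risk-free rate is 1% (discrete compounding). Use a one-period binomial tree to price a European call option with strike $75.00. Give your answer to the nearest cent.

$10.55

Risk-neutral probability p = (1 + 0.01 − 0.6)/(1.35 − 0.6) = 0.4100/0.7500 = 0.5467
Terminal stock prices: S_u = 94.5, S_d = 42
Terminal payoffs (S − K): max(19.5, 0) = 19.5, max(-33, 0) = 0
Node 0 (S = 70): V_0 = 1/1.01·[0.5467·19.5000 + 0.4533·0.0000] = 10.5545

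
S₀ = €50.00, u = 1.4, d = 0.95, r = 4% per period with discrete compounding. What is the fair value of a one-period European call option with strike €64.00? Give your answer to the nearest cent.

€1.15

Risk-neutral probability p = (1 + 0.04 − 0.95)/(1.4 − 0.95) = 0.0900/0.4500 = 0.2000
Terminal stock prices: S_u = 70, S_d = 47.5
Terminal payoffs (S − K): max(6, 0) = 6, max(-16.5, 0) = 0
Node 0 (S = 50): V_0 = 1/1.04·[0.2000·6.0000 + 0.8000·0.0000] = 1.1538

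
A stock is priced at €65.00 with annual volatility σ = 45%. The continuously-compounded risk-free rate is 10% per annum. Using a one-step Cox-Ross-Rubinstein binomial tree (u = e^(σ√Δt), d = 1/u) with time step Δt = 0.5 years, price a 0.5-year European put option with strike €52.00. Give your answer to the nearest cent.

CRR parameters: u = e^(σ√Δt) = e^(0.45·√0.5) = 1.3746, d = 1/u = 0.7275
Per-period rate: rΔt = 0.1·0.5 = 0.05, so R = e^0.05 = 1.0513
Risk-neutral probability p = (e^0.05 − 0.7275)/(1.3746 − 0.7275) = 0.3238/0.6472 = 0.5003
Terminal stock prices: S_u = 89.35, S_d = 47.28
Terminal payoffs (K − S): max(-37.35, 0) = 0, max(4.715, 0) = 4.715
Node 0 (S = 65): V_0 = e^(−0.05)·[0.5003·0.0000 + 0.4997·4.7152] = 2.2411

€2.24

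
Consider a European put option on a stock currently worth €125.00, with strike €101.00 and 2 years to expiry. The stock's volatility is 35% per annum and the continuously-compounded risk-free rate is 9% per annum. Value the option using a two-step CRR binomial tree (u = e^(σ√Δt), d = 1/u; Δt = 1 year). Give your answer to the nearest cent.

CRR parameters: u = e^(σ√Δt) = e^(0.35·√1) = 1.4191, d = 1/u = 0.7047
Per-period rate: rΔt = 0.09·1 = 0.09, so R = e^0.09 = 1.0942
Risk-neutral probability p = (e^0.09 − 0.7047)/(1.4191 − 0.7047) = 0.3895/0.7144 = 0.5452
Terminal stock prices: S_uu = 251.7, S_ud = 125, S_dd = 62.07
Terminal payoffs (K − S): max(-150.7, 0) = 0, max(-24, 0) = 0, max(38.93, 0) = 38.93
Node u (S = 177.4): V_u = e^(−0.09)·[0.5452·0.0000 + 0.4548·0.0000] = 0.0000
Node d (S = 88.09): V_d = e^(−0.09)·[0.5452·0.0000 + 0.4548·38.9268] = 16.1798
Node 0 (S = 125): V_0 = e^(−0.09)·[0.5452·0.0000 + 0.4548·16.1798] = 6.7251

€6.73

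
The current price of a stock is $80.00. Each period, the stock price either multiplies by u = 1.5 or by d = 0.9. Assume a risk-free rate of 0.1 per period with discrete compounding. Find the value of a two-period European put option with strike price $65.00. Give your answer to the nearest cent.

$0.07

Risk-neutral probability p = (1 + 0.1 − 0.9)/(1.5 − 0.9) = 0.2000/0.6000 = 0.3333
Terminal stock prices: S_uu = 180, S_ud = 108, S_dd = 64.8
Terminal payoffs (K − S): max(-115, 0) = 0, max(-43, 0) = 0, max(0.2, 0) = 0.2
Node u (S = 120): V_u = 1/1.1·[0.3333·0.0000 + 0.6667·0.0000] = 0.0000
Node d (S = 72): V_d = 1/1.1·[0.3333·0.0000 + 0.6667·0.2000] = 0.1212
Node 0 (S = 80): V_0 = 1/1.1·[0.3333·0.0000 + 0.6667·0.1212] = 0.0735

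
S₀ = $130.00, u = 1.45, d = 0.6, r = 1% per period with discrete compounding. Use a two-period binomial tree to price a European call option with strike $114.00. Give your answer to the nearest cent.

$36.34

Risk-neutral probability p = (1 + 0.01 − 0.6)/(1.45 − 0.6) = 0.4100/0.8500 = 0.4824
Terminal stock prices: S_uu = 273.3, S_ud = 113.1, S_dd = 46.8
Terminal payoffs (S − K): max(159.3, 0) = 159.3, max(-0.9, 0) = 0, max(-67.2, 0) = 0
Node u (S = 188.5): V_u = 1/1.01·[0.4824·159.3250 + 0.5176·0.0000] = 76.0900
Node d (S = 78): V_d = 1/1.01·[0.4824·0.0000 + 0.5176·0.0000] = 0.0000
Node 0 (S = 130): V_0 = 1/1.01·[0.4824·76.0900 + 0.5176·0.0000] = 36.3388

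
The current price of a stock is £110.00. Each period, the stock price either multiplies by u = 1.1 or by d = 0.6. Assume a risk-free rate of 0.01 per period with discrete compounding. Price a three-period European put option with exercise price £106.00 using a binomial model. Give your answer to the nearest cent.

£14.51

Risk-neutral probability p = (1 + 0.01 − 0.6)/(1.1 − 0.6) = 0.4100/0.5000 = 0.8200
Terminal stock prices: S_uuu = 146.4, S_uud = 79.86, S_udd = 43.56, S_ddd = 23.76
Terminal payoffs (K − S): max(-40.41, 0) = 0, max(26.14, 0) = 26.14, max(62.44, 0) = 62.44, max(82.24, 0) = 82.24
Node uu (S = 133.1): V_uu = 1/1.01·[0.8200·0.0000 + 0.1800·26.1400] = 4.6586
Node ud (S = 72.6): V_ud = 1/1.01·[0.8200·26.1400 + 0.1800·62.4400] = 32.3505
Node dd (S = 39.6): V_dd = 1/1.01·[0.8200·62.4400 + 0.1800·82.2400] = 65.3505
Node u (S = 121): V_u = 1/1.01·[0.8200·4.6586 + 0.1800·32.3505] = 9.5477
Node d (S = 66): V_d = 1/1.01·[0.8200·32.3505 + 0.1800·65.3505] = 37.9114
Node 0 (S = 110): V_0 = 1/1.01·[0.8200·9.5477 + 0.1800·37.9114] = 14.5081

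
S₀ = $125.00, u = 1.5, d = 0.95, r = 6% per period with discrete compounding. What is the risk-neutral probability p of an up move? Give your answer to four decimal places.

Risk-neutral probability p = (1 + 0.06 − 0.95)/(1.5 − 0.95) = 0.1100/0.5500 = 0.2000

p = 0.2000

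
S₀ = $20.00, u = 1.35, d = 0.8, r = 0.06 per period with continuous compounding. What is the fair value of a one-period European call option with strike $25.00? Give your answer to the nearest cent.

$0.90

Risk-neutral probability p = (e^0.06 − 0.8)/(1.35 − 0.8) = 0.2618/0.5500 = 0.4761
Terminal stock prices: S_u = 27, S_d = 16
Terminal payoffs (S − K): max(2, 0) = 2, max(-9, 0) = 0
Node 0 (S = 20): V_0 = e^(−0.06)·[0.4761·2.0000 + 0.5239·0.0000] = 0.8967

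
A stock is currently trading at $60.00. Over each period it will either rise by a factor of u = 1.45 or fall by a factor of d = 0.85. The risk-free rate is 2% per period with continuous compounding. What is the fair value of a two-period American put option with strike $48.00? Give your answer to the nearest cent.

$2.29

Risk-neutral probability p = (e^0.02 − 0.85)/(1.45 − 0.85) = 0.1702/0.6000 = 0.2837
Terminal stock prices: S_uu = 126.2, S_ud = 73.95, S_dd = 43.35
Terminal payoffs (K − S): max(-78.15, 0) = 0, max(-25.95, 0) = 0, max(4.65, 0) = 4.65
Node u (S = 87): continuation = e^(−0.02)·[0.2837·0.0000 + 0.7163·0.0000] = 0.0000; exercise value = 0.0000 ≤ continuation, so V_u = 0.0000
Node d (S = 51): continuation = e^(−0.02)·[0.2837·0.0000 + 0.7163·4.6500] = 3.2650; exercise value = 0.0000 ≤ continuation, so V_d = 3.2650
Node 0 (S = 60): continuation = e^(−0.02)·[0.2837·0.0000 + 0.7163·3.2650] = 2.2925; exercise value = 0.0000 ≤ continuation, so V_0 = 2.2925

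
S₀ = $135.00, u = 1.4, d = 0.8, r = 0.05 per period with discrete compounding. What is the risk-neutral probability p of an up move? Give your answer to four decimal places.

Risk-neutral probability p = (1 + 0.05 − 0.8)/(1.4 − 0.8) = 0.2500/0.6000 = 0.4167

p = 0.4167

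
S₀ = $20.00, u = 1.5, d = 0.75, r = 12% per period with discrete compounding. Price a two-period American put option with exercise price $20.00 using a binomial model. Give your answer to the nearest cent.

$2.26

Risk-neutral probability p = (1 + 0.12 − 0.75)/(1.5 − 0.75) = 0.3700/0.7500 = 0.4933
Terminal stock prices: S_uu = 45, S_ud = 22.5, S_dd = 11.25
Terminal payoffs (K − S): max(-25, 0) = 0, max(-2.5, 0) = 0, max(8.75, 0) = 8.75
Node u (S = 30): continuation = 1/1.12·[0.4933·0.0000 + 0.5067·0.0000] = 0.0000; exercise value = 0.0000 ≤ continuation, so V_u = 0.0000
Node d (S = 15): continuation = 1/1.12·[0.4933·0.0000 + 0.5067·8.7500] = 3.9583; exercise value = 5.0000 > continuation, so V_d = 5.0000 (exercise)
Node 0 (S = 20): continuation = 1/1.12·[0.4933·0.0000 + 0.5067·5.0000] = 2.2619; exercise value = 0.0000 ≤ continuation, so V_0 = 2.2619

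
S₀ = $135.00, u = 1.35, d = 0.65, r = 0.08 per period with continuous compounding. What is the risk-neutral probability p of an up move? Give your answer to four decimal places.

Risk-neutral probability p = (e^0.08 − 0.65)/(1.35 − 0.65) = 0.4333/0.7000 = 0.6190

p = 0.6190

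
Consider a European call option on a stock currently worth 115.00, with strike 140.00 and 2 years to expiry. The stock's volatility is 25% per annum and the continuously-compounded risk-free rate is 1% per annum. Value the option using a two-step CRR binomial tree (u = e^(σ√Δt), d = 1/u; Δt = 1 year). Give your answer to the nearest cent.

10.19

CRR parameters: u = e^(σ√Δt) = e^(0.25·√1) = 1.2840, d = 1/u = 0.7788
Per-period rate: rΔt = 0.01·1 = 0.01, so R = e^0.01 = 1.0101
Risk-neutral probability p = (e^0.01 − 0.7788)/(1.2840 − 0.7788) = 0.2312/0.5052 = 0.4577
Terminal stock prices: S_uu = 189.6, S_ud = 115, S_dd = 69.75
Terminal payoffs (S − K): max(49.6, 0) = 49.6, max(-25, 0) = 0, max(-70.25, 0) = 0
Node u (S = 147.7): V_u = e^(−0.01)·[0.4577·49.6029 + 0.5423·0.0000] = 22.4782
Node d (S = 89.56): V_d = e^(−0.01)·[0.4577·0.0000 + 0.5423·0.0000] = 0.0000
Node 0 (S = 115): V_0 = e^(−0.01)·[0.4577·22.4782 + 0.5423·0.0000] = 10.1862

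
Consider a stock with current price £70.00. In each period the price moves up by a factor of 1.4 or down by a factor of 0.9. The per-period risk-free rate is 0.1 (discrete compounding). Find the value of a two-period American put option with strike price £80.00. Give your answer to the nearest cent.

Risk-neutral probability p = (1 + 0.1 − 0.9)/(1.4 − 0.9) = 0.2000/0.5000 = 0.4000
Terminal stock prices: S_uu = 137.2, S_ud = 88.2, S_dd = 56.7
Terminal payoffs (K − S): max(-57.2, 0) = 0, max(-8.2, 0) = 0, max(23.3, 0) = 23.3
Node u (S = 98): continuation = 1/1.1·[0.4000·0.0000 + 0.6000·0.0000] = 0.0000; exercise value = 0.0000 ≤ continuation, so V_u = 0.0000
Node d (S = 63): continuation = 1/1.1·[0.4000·0.0000 + 0.6000·23.3000] = 12.7091; exercise value = 17.0000 > continuation, so V_d = 17.0000 (exercise)
Node 0 (S = 70): continuation = 1/1.1·[0.4000·0.0000 + 0.6000·17.0000] = 9.2727; exercise value = 10.0000 > continuation, so V_0 = 10.0000 (exercise)

£10.00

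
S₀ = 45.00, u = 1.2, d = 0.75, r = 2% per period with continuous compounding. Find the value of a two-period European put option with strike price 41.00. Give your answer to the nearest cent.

2.64

Risk-neutral probability p = (e^0.02 − 0.75)/(1.2 − 0.75) = 0.2702/0.4500 = 0.6004
Terminal stock prices: S_uu = 64.8, S_ud = 40.5, S_dd = 25.31
Terminal payoffs (K − S): max(-23.8, 0) = 0, max(0.5, 0) = 0.5, max(15.69, 0) = 15.69
Node u (S = 54): V_u = e^(−0.02)·[0.6004·0.0000 + 0.3996·0.5000] = 0.1958
Node d (S = 33.75): V_d = e^(−0.02)·[0.6004·0.5000 + 0.3996·15.6875] = 6.4381
Node 0 (S = 45): V_0 = e^(−0.02)·[0.6004·0.1958 + 0.3996·6.4381] = 2.6367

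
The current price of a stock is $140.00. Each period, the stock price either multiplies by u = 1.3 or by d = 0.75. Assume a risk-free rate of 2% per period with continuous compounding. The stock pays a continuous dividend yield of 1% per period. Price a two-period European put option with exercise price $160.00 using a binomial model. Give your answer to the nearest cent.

$32.95

Per-period risk-free factor R = e^0.02 = 1.0202; dividend-adjusted growth = e^(0.02−0.01) = 1.0101.
Risk-neutral probability p = (1.0101 − 0.75)/(1.3 − 0.75) = 0.2601/0.5500 = 0.4728
Terminal stock prices: S_uu = 236.6, S_ud = 136.5, S_dd = 78.75
Terminal payoffs (K − S): max(-76.6, 0) = 0, max(23.5, 0) = 23.5, max(81.25, 0) = 81.25
Node u (S = 182): V_u = e^(−0.02)·[0.4728·0.0000 + 0.5272·23.5000] = 12.1435
Node d (S = 105): V_d = e^(−0.02)·[0.4728·23.5000 + 0.5272·81.2500] = 52.8766
Node 0 (S = 140): V_0 = e^(−0.02)·[0.4728·12.1435 + 0.5272·52.8766] = 32.9515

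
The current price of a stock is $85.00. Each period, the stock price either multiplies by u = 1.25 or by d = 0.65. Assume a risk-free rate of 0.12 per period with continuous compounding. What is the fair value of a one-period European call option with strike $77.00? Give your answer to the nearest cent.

$20.65

Risk-neutral probability p = (e^0.12 − 0.65)/(1.25 − 0.65) = 0.4775/0.6000 = 0.7958
Terminal stock prices: S_u = 106.2, S_d = 55.25
Terminal payoffs (S − K): max(29.25, 0) = 29.25, max(-21.75, 0) = 0
Node 0 (S = 85): V_0 = e^(−0.12)·[0.7958·29.2500 + 0.2042·0.0000] = 20.6457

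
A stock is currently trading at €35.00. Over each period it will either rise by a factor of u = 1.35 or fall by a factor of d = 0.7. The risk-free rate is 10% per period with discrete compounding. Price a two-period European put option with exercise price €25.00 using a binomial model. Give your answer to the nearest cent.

€0.96

Risk-neutral probability p = (1 + 0.1 − 0.7)/(1.35 − 0.7) = 0.4000/0.6500 = 0.6154
Terminal stock prices: S_uu = 63.79, S_ud = 33.07, S_dd = 17.15
Terminal payoffs (K − S): max(-38.79, 0) = 0, max(-8.075, 0) = 0, max(7.85, 0) = 7.85
Node u (S = 47.25): V_u = 1/1.1·[0.6154·0.0000 + 0.3846·0.0000] = 0.0000
Node d (S = 24.5): V_d = 1/1.1·[0.6154·0.0000 + 0.3846·7.8500] = 2.7448
Node 0 (S = 35): V_0 = 1/1.1·[0.6154·0.0000 + 0.3846·2.7448] = 0.9597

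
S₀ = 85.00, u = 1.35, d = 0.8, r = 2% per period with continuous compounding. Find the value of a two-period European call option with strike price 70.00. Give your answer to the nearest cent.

23.13

Risk-neutral probability p = (e^0.02 − 0.8)/(1.35 − 0.8) = 0.2202/0.5500 = 0.4004
Terminal stock prices: S_uu = 154.9, S_ud = 91.8, S_dd = 54.4
Terminal payoffs (S − K): max(84.91, 0) = 84.91, max(21.8, 0) = 21.8, max(-15.6, 0) = 0
Node u (S = 114.8): V_u = e^(−0.02)·[0.4004·84.9125 + 0.5996·21.8000] = 46.1361
Node d (S = 68): V_d = e^(−0.02)·[0.4004·21.8000 + 0.5996·0.0000] = 8.5552
Node 0 (S = 85): V_0 = e^(−0.02)·[0.4004·46.1361 + 0.5996·8.5552] = 23.1340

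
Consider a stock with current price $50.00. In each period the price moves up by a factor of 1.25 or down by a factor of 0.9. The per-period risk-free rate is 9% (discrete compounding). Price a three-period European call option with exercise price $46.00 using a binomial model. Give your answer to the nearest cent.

$15.18

Risk-neutral probability p = (1 + 0.09 − 0.9)/(1.25 − 0.9) = 0.1900/0.3500 = 0.5429
Terminal stock prices: S_uuu = 97.66, S_uud = 70.31, S_udd = 50.62, S_ddd = 36.45
Terminal payoffs (S − K): max(51.66, 0) = 51.66, max(24.31, 0) = 24.31, max(4.625, 0) = 4.625, max(-9.55, 0) = 0
Node uu (S = 78.12): V_uu = 1/1.09·[0.5429·51.6562 + 0.4571·24.3125] = 35.9232
Node ud (S = 56.25): V_ud = 1/1.09·[0.5429·24.3125 + 0.4571·4.6250] = 14.0482
Node dd (S = 40.5): V_dd = 1/1.09·[0.5429·4.6250 + 0.4571·0.0000] = 2.3034
Node u (S = 62.5): V_u = 1/1.09·[0.5429·35.9232 + 0.4571·14.0482] = 23.7827
Node d (S = 45): V_d = 1/1.09·[0.5429·14.0482 + 0.4571·2.3034] = 7.9625
Node 0 (S = 50): V_0 = 1/1.09·[0.5429·23.7827 + 0.4571·7.9625] = 15.1841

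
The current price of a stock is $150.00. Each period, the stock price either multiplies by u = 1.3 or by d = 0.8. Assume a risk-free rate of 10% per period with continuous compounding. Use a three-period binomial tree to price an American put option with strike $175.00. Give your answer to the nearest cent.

Risk-neutral probability p = (e^0.1 − 0.8)/(1.3 − 0.8) = 0.3052/0.5000 = 0.6103
Terminal stock prices: S_uuu = 329.6, S_uud = 202.8, S_udd = 124.8, S_ddd = 76.8
Terminal payoffs (K − S): max(-154.6, 0) = 0, max(-27.8, 0) = 0, max(50.2, 0) = 50.2, max(98.2, 0) = 98.2
Node uu (S = 253.5): continuation = e^(−0.1)·[0.6103·0.0000 + 0.3897·0.0000] = 0.0000; exercise value = 0.0000 ≤ continuation, so V_uu = 0.0000
Node ud (S = 156): continuation = e^(−0.1)·[0.6103·0.0000 + 0.3897·50.2000] = 17.6994; exercise value = 19.0000 > continuation, so V_ud = 19.0000 (exercise)
Node dd (S = 96): continuation = e^(−0.1)·[0.6103·50.2000 + 0.3897·98.2000] = 62.3465; exercise value = 79.0000 > continuation, so V_dd = 79.0000 (exercise)
Node u (S = 195): continuation = e^(−0.1)·[0.6103·0.0000 + 0.3897·19.0000] = 6.6990; exercise value = 0.0000 ≤ continuation, so V_u = 6.6990
Node d (S = 120): continuation = e^(−0.1)·[0.6103·19.0000 + 0.3897·79.0000] = 38.3465; exercise value = 55.0000 > continuation, so V_d = 55.0000 (exercise)
Node 0 (S = 150): continuation = e^(−0.1)·[0.6103·6.6990 + 0.3897·55.0000] = 23.0913; exercise value = 25.0000 > continuation, so V_0 = 25.0000 (exercise)

$25.00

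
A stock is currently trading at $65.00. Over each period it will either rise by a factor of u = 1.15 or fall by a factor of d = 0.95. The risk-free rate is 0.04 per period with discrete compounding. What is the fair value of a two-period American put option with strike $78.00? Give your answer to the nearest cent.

Risk-neutral probability p = (1 + 0.04 − 0.95)/(1.15 − 0.95) = 0.0900/0.2000 = 0.4500
Terminal stock prices: S_uu = 85.96, S_ud = 71.01, S_dd = 58.66
Terminal payoffs (K − S): max(-7.962, 0) = 0, max(6.987, 0) = 6.987, max(19.34, 0) = 19.34
Node u (S = 74.75): continuation = 1/1.04·[0.4500·0.0000 + 0.5500·6.9875] = 3.6953; exercise value = 3.2500 ≤ continuation, so V_u = 3.6953
Node d (S = 61.75): continuation = 1/1.04·[0.4500·6.9875 + 0.5500·19.3375] = 13.2500; exercise value = 16.2500 > continuation, so V_d = 16.2500 (exercise)
Node 0 (S = 65): continuation = 1/1.04·[0.4500·3.6953 + 0.5500·16.2500] = 10.1927; exercise value = 13.0000 > continuation, so V_0 = 13.0000 (exercise)

$13.00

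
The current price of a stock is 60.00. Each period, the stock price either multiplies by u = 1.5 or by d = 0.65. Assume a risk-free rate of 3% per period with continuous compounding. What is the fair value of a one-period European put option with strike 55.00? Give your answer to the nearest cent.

8.58

Risk-neutral probability p = (e^0.03 − 0.65)/(1.5 − 0.65) = 0.3805/0.8500 = 0.4476
Terminal stock prices: S_u = 90, S_d = 39
Terminal payoffs (K − S): max(-35, 0) = 0, max(16, 0) = 16
Node 0 (S = 60): V_0 = e^(−0.03)·[0.4476·0.0000 + 0.5524·16.0000] = 8.5773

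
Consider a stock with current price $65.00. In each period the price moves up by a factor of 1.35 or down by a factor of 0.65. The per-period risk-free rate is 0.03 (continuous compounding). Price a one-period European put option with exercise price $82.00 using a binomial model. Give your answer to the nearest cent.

$17.61

Risk-neutral probability p = (e^0.03 − 0.65)/(1.35 − 0.65) = 0.3805/0.7000 = 0.5435
Terminal stock prices: S_u = 87.75, S_d = 42.25
Terminal payoffs (K − S): max(-5.75, 0) = 0, max(39.75, 0) = 39.75
Node 0 (S = 65): V_0 = e^(−0.03)·[0.5435·0.0000 + 0.4565·39.7500] = 17.6093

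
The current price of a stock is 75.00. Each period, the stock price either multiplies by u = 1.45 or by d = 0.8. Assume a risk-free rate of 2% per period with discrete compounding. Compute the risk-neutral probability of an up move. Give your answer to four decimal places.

Risk-neutral probability p = (1 + 0.02 − 0.8)/(1.45 − 0.8) = 0.2200/0.6500 = 0.3385

p = 0.3385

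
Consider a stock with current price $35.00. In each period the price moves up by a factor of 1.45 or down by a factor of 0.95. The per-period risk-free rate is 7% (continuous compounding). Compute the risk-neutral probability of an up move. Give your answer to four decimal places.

p = 0.2450

Risk-neutral probability p = (e^0.07 − 0.95)/(1.45 − 0.95) = 0.1225/0.5000 = 0.2450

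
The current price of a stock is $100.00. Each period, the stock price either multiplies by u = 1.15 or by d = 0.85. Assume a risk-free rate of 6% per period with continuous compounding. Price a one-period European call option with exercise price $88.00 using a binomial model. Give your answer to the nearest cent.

$17.96

Risk-neutral probability p = (e^0.06 − 0.85)/(1.15 − 0.85) = 0.2118/0.3000 = 0.7061
Terminal stock prices: S_u = 115, S_d = 85
Terminal payoffs (S − K): max(27, 0) = 27, max(-3, 0) = 0
Node 0 (S = 100): V_0 = e^(−0.06)·[0.7061·27.0000 + 0.2939·0.0000] = 17.9550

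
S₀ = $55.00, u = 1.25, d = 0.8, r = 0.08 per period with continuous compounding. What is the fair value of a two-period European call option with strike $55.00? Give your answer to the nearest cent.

Risk-neutral probability p = (e^0.08 − 0.8)/(1.25 − 0.8) = 0.2833/0.4500 = 0.6295
Terminal stock prices: S_uu = 85.94, S_ud = 55, S_dd = 35.2
Terminal payoffs (S − K): max(30.94, 0) = 30.94, max(0, 0) = 0, max(-19.8, 0) = 0
Node u (S = 68.75): V_u = e^(−0.08)·[0.6295·30.9375 + 0.3705·0.0000] = 17.9786
Node d (S = 44): V_d = e^(−0.08)·[0.6295·0.0000 + 0.3705·0.0000] = 0.0000
Node 0 (S = 55): V_0 = e^(−0.08)·[0.6295·17.9786 + 0.3705·0.0000] = 10.4478

$10.45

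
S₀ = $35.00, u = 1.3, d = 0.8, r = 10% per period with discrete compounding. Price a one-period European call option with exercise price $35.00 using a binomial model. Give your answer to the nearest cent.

$5.73

Risk-neutral probability p = (1 + 0.1 − 0.8)/(1.3 − 0.8) = 0.3000/0.5000 = 0.6000
Terminal stock prices: S_u = 45.5, S_d = 28
Terminal payoffs (S − K): max(10.5, 0) = 10.5, max(-7, 0) = 0
Node 0 (S = 35): V_0 = 1/1.1·[0.6000·10.5000 + 0.4000·0.0000] = 5.7273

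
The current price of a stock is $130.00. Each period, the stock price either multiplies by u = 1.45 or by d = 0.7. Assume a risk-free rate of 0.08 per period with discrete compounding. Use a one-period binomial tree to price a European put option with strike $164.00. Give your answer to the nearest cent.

Risk-neutral probability p = (1 + 0.08 − 0.7)/(1.45 − 0.7) = 0.3800/0.7500 = 0.5067
Terminal stock prices: S_u = 188.5, S_d = 91
Terminal payoffs (K − S): max(-24.5, 0) = 0, max(73, 0) = 73
Node 0 (S = 130): V_0 = 1/1.08·[0.5067·0.0000 + 0.4933·73.0000] = 33.3457

$33.35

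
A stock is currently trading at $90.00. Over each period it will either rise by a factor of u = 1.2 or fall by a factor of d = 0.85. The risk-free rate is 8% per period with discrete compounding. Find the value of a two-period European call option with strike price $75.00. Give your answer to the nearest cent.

Risk-neutral probability p = (1 + 0.08 − 0.85)/(1.2 − 0.85) = 0.2300/0.3500 = 0.6571
Terminal stock prices: S_uu = 129.6, S_ud = 91.8, S_dd = 65.02
Terminal payoffs (S − K): max(54.6, 0) = 54.6, max(16.8, 0) = 16.8, max(-9.975, 0) = 0
Node u (S = 108): V_u = 1/1.08·[0.6571·54.6000 + 0.3429·16.8000] = 38.5556
Node d (S = 76.5): V_d = 1/1.08·[0.6571·16.8000 + 0.3429·0.0000] = 10.2222
Node 0 (S = 90): V_0 = 1/1.08·[0.6571·38.5556 + 0.3429·10.2222] = 26.7049

$26.70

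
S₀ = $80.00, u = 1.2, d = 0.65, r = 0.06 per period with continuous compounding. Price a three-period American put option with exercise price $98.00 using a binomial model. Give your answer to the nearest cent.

Risk-neutral probability p = (e^0.06 − 0.65)/(1.2 − 0.65) = 0.4118/0.5500 = 0.7488
Terminal stock prices: S_uuu = 138.2, S_uud = 74.88, S_udd = 40.56, S_ddd = 21.97
Terminal payoffs (K − S): max(-40.24, 0) = 0, max(23.12, 0) = 23.12, max(57.44, 0) = 57.44, max(76.03, 0) = 76.03
Node uu (S = 115.2): continuation = e^(−0.06)·[0.7488·0.0000 + 0.2512·23.1200] = 5.4697; exercise value = 0.0000 ≤ continuation, so V_uu = 5.4697
Node ud (S = 62.4): continuation = e^(−0.06)·[0.7488·23.1200 + 0.2512·57.4400] = 29.8929; exercise value = 35.6000 > continuation, so V_ud = 35.6000 (exercise)
Node dd (S = 33.8): continuation = e^(−0.06)·[0.7488·57.4400 + 0.2512·76.0300] = 58.4929; exercise value = 64.2000 > continuation, so V_dd = 64.2000 (exercise)
Node u (S = 96): continuation = e^(−0.06)·[0.7488·5.4697 + 0.2512·35.6000] = 12.2793; exercise value = 2.0000 ≤ continuation, so V_u = 12.2793
Node d (S = 52): continuation = e^(−0.06)·[0.7488·35.6000 + 0.2512·64.2000] = 40.2929; exercise value = 46.0000 > continuation, so V_d = 46.0000 (exercise)
Node 0 (S = 80): continuation = e^(−0.06)·[0.7488·12.2793 + 0.2512·46.0000] = 19.5417; exercise value = 18.0000 ≤ continuation, so V_0 = 19.5417

$19.54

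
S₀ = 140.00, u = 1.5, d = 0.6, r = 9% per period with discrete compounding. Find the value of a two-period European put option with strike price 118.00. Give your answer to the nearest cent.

11.81

Risk-neutral probability p = (1 + 0.09 − 0.6)/(1.5 − 0.6) = 0.4900/0.9000 = 0.5444
Terminal stock prices: S_uu = 315, S_ud = 126, S_dd = 50.4
Terminal payoffs (K − S): max(-197, 0) = 0, max(-8, 0) = 0, max(67.6, 0) = 67.6
Node u (S = 210): V_u = 1/1.09·[0.5444·0.0000 + 0.4556·0.0000] = 0.0000
Node d (S = 84): V_d = 1/1.09·[0.5444·0.0000 + 0.4556·67.6000] = 28.2528
Node 0 (S = 140): V_0 = 1/1.09·[0.5444·0.0000 + 0.4556·28.2528] = 11.8080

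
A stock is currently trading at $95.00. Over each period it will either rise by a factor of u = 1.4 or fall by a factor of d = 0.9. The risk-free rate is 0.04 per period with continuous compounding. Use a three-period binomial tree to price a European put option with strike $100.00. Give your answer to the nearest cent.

$10.11

Risk-neutral probability p = (e^0.04 − 0.9)/(1.4 − 0.9) = 0.1408/0.5000 = 0.2816
Terminal stock prices: S_uuu = 260.7, S_uud = 167.6, S_udd = 107.7, S_ddd = 69.26
Terminal payoffs (K − S): max(-160.7, 0) = 0, max(-67.58, 0) = 0, max(-7.73, 0) = 0, max(30.74, 0) = 30.74
Node uu (S = 186.2): V_uu = e^(−0.04)·[0.2816·0.0000 + 0.7184·0.0000] = 0.0000
Node ud (S = 119.7): V_ud = e^(−0.04)·[0.2816·0.0000 + 0.7184·0.0000] = 0.0000
Node dd (S = 76.95): V_dd = e^(−0.04)·[0.2816·0.0000 + 0.7184·30.7450] = 21.2205
Node u (S = 133): V_u = e^(−0.04)·[0.2816·0.0000 + 0.7184·0.0000] = 0.0000
Node d (S = 85.5): V_d = e^(−0.04)·[0.2816·0.0000 + 0.7184·21.2205] = 14.6466
Node 0 (S = 95): V_0 = e^(−0.04)·[0.2816·0.0000 + 0.7184·14.6466] = 10.1093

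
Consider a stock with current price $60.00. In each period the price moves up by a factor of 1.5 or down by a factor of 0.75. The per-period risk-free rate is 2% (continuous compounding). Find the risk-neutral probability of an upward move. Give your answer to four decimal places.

p = 0.3603

Risk-neutral probability p = (e^0.02 − 0.75)/(1.5 − 0.75) = 0.2702/0.7500 = 0.3603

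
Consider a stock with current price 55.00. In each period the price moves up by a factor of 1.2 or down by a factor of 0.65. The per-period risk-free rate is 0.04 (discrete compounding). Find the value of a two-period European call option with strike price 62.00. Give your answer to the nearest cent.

Risk-neutral probability p = (1 + 0.04 − 0.65)/(1.2 − 0.65) = 0.3900/0.5500 = 0.7091
Terminal stock prices: S_uu = 79.2, S_ud = 42.9, S_dd = 23.24
Terminal payoffs (S − K): max(17.2, 0) = 17.2, max(-19.1, 0) = 0, max(-38.76, 0) = 0
Node u (S = 66): V_u = 1/1.04·[0.7091·17.2000 + 0.2909·0.0000] = 11.7273
Node d (S = 35.75): V_d = 1/1.04·[0.7091·0.0000 + 0.2909·0.0000] = 0.0000
Node 0 (S = 55): V_0 = 1/1.04·[0.7091·11.7273 + 0.2909·0.0000] = 7.9959

8.00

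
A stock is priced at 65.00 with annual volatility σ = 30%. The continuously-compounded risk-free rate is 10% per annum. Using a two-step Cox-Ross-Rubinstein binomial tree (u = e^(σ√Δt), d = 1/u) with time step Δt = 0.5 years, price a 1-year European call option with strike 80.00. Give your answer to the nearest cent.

5.63

CRR parameters: u = e^(σ√Δt) = e^(0.3·√0.5) = 1.2363, d = 1/u = 0.8089
Per-period rate: rΔt = 0.1·0.5 = 0.05, so R = e^0.05 = 1.0513
Risk-neutral probability p = (e^0.05 − 0.8089)/(1.2363 − 0.8089) = 0.2424/0.4275 = 0.5671
Terminal stock prices: S_uu = 99.35, S_ud = 65, S_dd = 42.53
Terminal payoffs (S − K): max(19.35, 0) = 19.35, max(-15, 0) = 0, max(-37.47, 0) = 0
Node u (S = 80.36): V_u = e^(−0.05)·[0.5671·19.3502 + 0.4329·0.0000] = 10.4385
Node d (S = 52.58): V_d = e^(−0.05)·[0.5671·0.0000 + 0.4329·0.0000] = 0.0000
Node 0 (S = 65): V_0 = e^(−0.05)·[0.5671·10.4385 + 0.4329·0.0000] = 5.6311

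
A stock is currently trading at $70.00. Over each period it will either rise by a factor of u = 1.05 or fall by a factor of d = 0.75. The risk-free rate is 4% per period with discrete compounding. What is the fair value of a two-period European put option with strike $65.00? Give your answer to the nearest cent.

Risk-neutral probability p = (1 + 0.04 − 0.75)/(1.05 − 0.75) = 0.2900/0.3000 = 0.9667
Terminal stock prices: S_uu = 77.17, S_ud = 55.12, S_dd = 39.38
Terminal payoffs (K − S): max(-12.17, 0) = 0, max(9.875, 0) = 9.875, max(25.62, 0) = 25.62
Node u (S = 73.5): V_u = 1/1.04·[0.9667·0.0000 + 0.0333·9.8750] = 0.3165
Node d (S = 52.5): V_d = 1/1.04·[0.9667·9.8750 + 0.0333·25.6250] = 10.0000
Node 0 (S = 70): V_0 = 1/1.04·[0.9667·0.3165 + 0.0333·10.0000] = 0.6147

$0.61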